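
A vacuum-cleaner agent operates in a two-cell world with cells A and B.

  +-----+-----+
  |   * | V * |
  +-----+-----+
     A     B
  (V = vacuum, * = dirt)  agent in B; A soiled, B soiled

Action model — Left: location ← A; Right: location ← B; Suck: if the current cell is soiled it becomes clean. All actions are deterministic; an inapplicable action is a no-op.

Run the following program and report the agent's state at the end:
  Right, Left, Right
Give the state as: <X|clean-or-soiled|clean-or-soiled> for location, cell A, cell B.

<B|soiled|soiled>

Right (#1): <B|soiled|soiled>
Left (#2): <A|soiled|soiled>
Right (#3): <B|soiled|soiled>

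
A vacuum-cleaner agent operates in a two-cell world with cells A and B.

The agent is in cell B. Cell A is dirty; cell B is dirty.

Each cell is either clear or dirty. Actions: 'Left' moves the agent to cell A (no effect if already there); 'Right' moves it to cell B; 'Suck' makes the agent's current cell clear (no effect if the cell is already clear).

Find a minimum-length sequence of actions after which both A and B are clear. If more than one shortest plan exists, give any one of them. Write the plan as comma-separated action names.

Suck, Left, Suck

1. Suck → in B — A dirty, B clear
2. Left → in A — A dirty, B clear
3. Suck → in A — A clear, B clear
min 3: Suck B + move + Suck A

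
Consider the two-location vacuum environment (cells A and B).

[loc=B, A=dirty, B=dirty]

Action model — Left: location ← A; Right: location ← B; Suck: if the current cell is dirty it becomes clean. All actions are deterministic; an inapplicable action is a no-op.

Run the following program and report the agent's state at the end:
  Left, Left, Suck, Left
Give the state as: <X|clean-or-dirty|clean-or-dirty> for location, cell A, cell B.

Left (#1): <A|dirty|dirty>
Left (#2): <A|dirty|dirty>
Suck (#3): <A|clean|dirty>
Left (#4): <A|clean|dirty>

<A|clean|dirty>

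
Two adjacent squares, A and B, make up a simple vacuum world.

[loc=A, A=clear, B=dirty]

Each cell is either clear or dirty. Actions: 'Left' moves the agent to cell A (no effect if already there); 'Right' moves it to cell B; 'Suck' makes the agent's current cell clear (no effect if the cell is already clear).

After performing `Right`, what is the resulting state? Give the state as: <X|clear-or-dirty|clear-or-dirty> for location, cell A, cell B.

start: <A|clear|dirty>
step 1/1 (Right): <B|clear|dirty>

<B|clear|dirty>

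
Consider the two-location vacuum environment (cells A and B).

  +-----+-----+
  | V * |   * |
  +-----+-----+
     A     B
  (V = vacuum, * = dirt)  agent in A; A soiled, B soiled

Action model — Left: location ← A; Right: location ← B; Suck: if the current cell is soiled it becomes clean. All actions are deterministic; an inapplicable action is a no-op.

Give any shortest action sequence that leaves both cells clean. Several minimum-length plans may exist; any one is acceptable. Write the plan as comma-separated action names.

Suck, Right, Suck

1) do Suck; now (A; A:clean, B:soiled)
2) do Right; now (B; A:clean, B:soiled)
3) do Suck; now (B; A:clean, B:clean)
min 3: Suck A + move + Suck B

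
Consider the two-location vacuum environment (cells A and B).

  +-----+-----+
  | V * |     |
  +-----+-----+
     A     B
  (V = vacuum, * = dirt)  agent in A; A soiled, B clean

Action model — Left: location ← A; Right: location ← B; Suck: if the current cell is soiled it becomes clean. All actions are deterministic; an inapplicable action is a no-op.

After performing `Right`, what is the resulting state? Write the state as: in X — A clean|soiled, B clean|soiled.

in B — A soiled, B clean

start: in A — A soiled, B clean
Right (#1): in B — A soiled, B clean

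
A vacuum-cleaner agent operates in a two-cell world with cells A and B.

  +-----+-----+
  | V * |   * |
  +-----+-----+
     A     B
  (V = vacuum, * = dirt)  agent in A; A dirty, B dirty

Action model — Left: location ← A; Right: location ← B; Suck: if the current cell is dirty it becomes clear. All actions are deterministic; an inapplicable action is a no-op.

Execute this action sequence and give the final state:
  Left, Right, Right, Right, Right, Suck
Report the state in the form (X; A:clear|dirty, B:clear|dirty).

t=1 Left ⇒ (A; A:dirty, B:dirty)
t=2 Right ⇒ (B; A:dirty, B:dirty)
t=3 Right ⇒ (B; A:dirty, B:dirty)
t=4 Right ⇒ (B; A:dirty, B:dirty)
t=5 Right ⇒ (B; A:dirty, B:dirty)
t=6 Suck ⇒ (B; A:dirty, B:clear)

(B; A:dirty, B:clear)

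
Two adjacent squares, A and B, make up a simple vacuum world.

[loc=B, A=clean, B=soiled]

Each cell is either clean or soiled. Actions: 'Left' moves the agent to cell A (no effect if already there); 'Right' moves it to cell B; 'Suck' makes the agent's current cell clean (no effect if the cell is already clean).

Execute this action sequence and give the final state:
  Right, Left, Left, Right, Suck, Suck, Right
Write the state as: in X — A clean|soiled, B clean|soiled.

1. Right → in B — A clean, B soiled
2. Left → in A — A clean, B soiled
3. Left → in A — A clean, B soiled
4. Right → in B — A clean, B soiled
5. Suck → in B — A clean, B clean
6. Suck → in B — A clean, B clean
7. Right → in B — A clean, B clean

in B — A clean, B clean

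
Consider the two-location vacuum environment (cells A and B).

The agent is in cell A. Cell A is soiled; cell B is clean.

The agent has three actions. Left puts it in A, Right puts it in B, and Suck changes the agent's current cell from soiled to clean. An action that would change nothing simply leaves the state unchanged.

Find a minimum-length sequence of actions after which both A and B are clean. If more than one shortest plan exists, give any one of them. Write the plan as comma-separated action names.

Suck

1. Suck → in A — A clean, B clean
min 1: A is soiled, one Suck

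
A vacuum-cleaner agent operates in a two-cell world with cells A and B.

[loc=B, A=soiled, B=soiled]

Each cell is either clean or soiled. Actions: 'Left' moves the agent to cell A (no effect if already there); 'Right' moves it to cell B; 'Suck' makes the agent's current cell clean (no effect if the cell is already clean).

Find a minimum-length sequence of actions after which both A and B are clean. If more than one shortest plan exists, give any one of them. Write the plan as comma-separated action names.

Suck, Left, Suck

[1] after Suck: in B — A soiled, B clean
[2] after Left: in A — A soiled, B clean
[3] after Suck: in A — A clean, B clean
min 3: Suck B + move + Suck A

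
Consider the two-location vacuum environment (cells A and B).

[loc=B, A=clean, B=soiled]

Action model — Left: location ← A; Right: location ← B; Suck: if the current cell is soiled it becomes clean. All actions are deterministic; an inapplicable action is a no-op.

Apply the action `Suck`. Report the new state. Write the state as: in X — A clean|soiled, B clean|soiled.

start: in B — A clean, B soiled
Suck (#1): in B — A clean, B clean

in B — A clean, B clean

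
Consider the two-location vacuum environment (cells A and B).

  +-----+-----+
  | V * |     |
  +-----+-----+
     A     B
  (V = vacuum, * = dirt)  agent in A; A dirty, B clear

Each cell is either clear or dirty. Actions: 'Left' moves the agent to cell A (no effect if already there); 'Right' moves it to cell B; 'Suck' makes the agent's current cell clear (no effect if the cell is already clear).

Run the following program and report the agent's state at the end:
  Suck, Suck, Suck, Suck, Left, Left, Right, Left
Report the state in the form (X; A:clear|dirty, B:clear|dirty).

(A; A:clear, B:clear)

1. Suck → (A; A:clear, B:clear)
2. Suck → (A; A:clear, B:clear)
3. Suck → (A; A:clear, B:clear)
4. Suck → (A; A:clear, B:clear)
5. Left → (A; A:clear, B:clear)
6. Left → (A; A:clear, B:clear)
7. Right → (B; A:clear, B:clear)
8. Left → (A; A:clear, B:clear)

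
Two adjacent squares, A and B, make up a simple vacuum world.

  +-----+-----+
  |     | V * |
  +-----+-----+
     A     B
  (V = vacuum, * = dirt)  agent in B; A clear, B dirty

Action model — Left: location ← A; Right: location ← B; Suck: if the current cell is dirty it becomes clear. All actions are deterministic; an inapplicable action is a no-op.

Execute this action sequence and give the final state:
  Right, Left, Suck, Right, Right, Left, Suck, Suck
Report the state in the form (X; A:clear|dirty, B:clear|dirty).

(A; A:clear, B:dirty)

step 1/8 (Right): (B; A:clear, B:dirty)
step 2/8 (Left): (A; A:clear, B:dirty)
step 3/8 (Suck): (A; A:clear, B:dirty)
step 4/8 (Right): (B; A:clear, B:dirty)
step 5/8 (Right): (B; A:clear, B:dirty)
step 6/8 (Left): (A; A:clear, B:dirty)
step 7/8 (Suck): (A; A:clear, B:dirty)
step 8/8 (Suck): (A; A:clear, B:dirty)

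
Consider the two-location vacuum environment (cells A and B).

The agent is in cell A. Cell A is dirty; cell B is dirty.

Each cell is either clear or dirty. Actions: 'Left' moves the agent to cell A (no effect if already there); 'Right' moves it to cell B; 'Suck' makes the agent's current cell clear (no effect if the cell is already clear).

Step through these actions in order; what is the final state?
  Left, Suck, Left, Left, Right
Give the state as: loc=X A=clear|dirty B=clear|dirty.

loc=B A=clear B=dirty

1) do Left; now loc=A A=dirty B=dirty
2) do Suck; now loc=A A=clear B=dirty
3) do Left; now loc=A A=clear B=dirty
4) do Left; now loc=A A=clear B=dirty
5) do Right; now loc=B A=clear B=dirty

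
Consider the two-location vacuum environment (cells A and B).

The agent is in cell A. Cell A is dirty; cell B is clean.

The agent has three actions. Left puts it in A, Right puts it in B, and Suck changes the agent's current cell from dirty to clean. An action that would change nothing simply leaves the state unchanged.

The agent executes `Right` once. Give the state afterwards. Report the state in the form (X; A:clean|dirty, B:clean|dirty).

(B; A:dirty, B:clean)

start: (A; A:dirty, B:clean)
step 1/1 (Right): (B; A:dirty, B:clean)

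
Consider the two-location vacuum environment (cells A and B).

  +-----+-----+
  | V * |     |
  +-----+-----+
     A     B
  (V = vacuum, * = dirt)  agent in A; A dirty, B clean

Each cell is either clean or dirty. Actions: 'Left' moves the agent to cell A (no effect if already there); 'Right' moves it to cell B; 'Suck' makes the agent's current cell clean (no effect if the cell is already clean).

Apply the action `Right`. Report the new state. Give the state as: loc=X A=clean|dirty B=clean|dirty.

loc=B A=dirty B=clean

start: loc=A A=dirty B=clean
step 1/1 (Right): loc=B A=dirty B=clean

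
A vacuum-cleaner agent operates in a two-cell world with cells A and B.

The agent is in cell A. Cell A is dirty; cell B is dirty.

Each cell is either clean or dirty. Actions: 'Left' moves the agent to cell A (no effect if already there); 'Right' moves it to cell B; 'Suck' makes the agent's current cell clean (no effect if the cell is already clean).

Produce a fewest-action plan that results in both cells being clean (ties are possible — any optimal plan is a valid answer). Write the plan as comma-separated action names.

Suck, Right, Suck

1) do Suck; now <A|clean|dirty>
2) do Right; now <B|clean|dirty>
3) do Suck; now <B|clean|clean>
min 3: Suck A + move + Suck B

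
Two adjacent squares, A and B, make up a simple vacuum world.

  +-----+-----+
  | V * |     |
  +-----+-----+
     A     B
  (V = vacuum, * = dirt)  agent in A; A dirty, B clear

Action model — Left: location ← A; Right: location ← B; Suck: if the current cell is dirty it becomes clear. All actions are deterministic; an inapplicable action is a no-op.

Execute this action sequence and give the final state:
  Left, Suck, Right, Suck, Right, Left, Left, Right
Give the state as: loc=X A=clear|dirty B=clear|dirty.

loc=B A=clear B=clear

1. Left → loc=A A=dirty B=clear
2. Suck → loc=A A=clear B=clear
3. Right → loc=B A=clear B=clear
4. Suck → loc=B A=clear B=clear
5. Right → loc=B A=clear B=clear
6. Left → loc=A A=clear B=clear
7. Left → loc=A A=clear B=clear
8. Right → loc=B A=clear B=clear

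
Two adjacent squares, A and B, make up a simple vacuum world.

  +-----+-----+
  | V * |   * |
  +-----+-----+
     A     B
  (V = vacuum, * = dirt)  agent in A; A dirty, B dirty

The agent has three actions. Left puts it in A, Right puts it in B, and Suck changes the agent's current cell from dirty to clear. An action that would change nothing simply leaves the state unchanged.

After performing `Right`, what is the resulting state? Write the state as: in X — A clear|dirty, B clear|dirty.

start: in A — A dirty, B dirty
t=1 Right ⇒ in B — A dirty, B dirty

in B — A dirty, B dirty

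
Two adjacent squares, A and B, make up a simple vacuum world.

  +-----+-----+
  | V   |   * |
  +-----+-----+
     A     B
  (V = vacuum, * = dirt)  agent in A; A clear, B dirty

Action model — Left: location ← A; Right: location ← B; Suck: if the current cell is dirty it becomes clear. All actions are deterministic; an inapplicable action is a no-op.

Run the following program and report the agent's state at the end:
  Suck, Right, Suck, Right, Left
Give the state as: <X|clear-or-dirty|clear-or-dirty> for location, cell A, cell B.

step 1/5 (Suck): <A|clear|dirty>
step 2/5 (Right): <B|clear|dirty>
step 3/5 (Suck): <B|clear|clear>
step 4/5 (Right): <B|clear|clear>
step 5/5 (Left): <A|clear|clear>

<A|clear|clear>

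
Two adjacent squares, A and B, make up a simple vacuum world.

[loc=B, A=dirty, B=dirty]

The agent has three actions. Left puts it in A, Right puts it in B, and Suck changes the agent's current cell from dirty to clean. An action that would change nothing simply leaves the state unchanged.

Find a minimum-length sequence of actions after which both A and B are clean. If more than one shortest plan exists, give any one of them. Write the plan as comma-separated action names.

Suck, Left, Suck

t=1 Suck ⇒ <B|dirty|clean>
t=2 Left ⇒ <A|dirty|clean>
t=3 Suck ⇒ <A|clean|clean>
min 3: Suck B + move + Suck A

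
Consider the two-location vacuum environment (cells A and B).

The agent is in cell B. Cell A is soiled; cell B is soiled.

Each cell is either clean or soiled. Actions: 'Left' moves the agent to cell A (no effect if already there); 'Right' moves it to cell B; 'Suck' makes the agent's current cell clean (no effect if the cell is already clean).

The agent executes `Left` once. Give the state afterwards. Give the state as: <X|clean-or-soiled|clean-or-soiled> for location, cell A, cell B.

<A|soiled|soiled>

start: <B|soiled|soiled>
1) do Left; now <A|soiled|soiled>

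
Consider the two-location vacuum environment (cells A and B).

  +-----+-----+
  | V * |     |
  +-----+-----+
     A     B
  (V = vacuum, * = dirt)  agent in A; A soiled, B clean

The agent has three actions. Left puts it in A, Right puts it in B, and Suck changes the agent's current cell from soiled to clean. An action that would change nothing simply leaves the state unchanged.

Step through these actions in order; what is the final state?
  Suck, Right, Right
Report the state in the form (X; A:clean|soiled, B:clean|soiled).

t=1 Suck ⇒ (A; A:clean, B:clean)
t=2 Right ⇒ (B; A:clean, B:clean)
t=3 Right ⇒ (B; A:clean, B:clean)

(B; A:clean, B:clean)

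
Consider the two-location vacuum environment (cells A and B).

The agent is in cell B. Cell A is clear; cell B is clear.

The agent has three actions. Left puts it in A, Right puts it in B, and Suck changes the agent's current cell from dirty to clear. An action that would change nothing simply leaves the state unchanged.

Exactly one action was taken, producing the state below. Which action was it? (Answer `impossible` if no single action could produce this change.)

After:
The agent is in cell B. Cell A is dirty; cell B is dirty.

try  Left: <A|clear|clear>
try Right: <B|clear|clear>
try  Suck: <B|clear|clear>
no single action produces the after-state

impossible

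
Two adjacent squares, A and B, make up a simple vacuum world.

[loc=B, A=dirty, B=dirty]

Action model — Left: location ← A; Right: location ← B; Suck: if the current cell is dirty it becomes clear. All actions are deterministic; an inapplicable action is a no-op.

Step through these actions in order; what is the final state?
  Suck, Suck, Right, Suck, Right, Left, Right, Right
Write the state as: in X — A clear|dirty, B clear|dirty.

1) do Suck; now in B — A dirty, B clear
2) do Suck; now in B — A dirty, B clear
3) do Right; now in B — A dirty, B clear
4) do Suck; now in B — A dirty, B clear
5) do Right; now in B — A dirty, B clear
6) do Left; now in A — A dirty, B clear
7) do Right; now in B — A dirty, B clear
8) do Right; now in B — A dirty, B clear

in B — A dirty, B clear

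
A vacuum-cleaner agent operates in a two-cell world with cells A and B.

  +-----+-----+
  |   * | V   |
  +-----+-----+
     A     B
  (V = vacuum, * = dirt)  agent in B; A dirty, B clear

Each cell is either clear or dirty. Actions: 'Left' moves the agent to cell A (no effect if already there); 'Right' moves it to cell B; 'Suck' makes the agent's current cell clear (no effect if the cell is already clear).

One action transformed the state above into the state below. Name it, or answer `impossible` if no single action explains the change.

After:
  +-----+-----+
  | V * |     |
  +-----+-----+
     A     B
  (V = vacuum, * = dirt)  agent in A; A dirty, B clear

Left

try  Left: loc=A A=dirty B=clear  ← match
try Right: loc=B A=dirty B=clear
try  Suck: loc=B A=dirty B=clear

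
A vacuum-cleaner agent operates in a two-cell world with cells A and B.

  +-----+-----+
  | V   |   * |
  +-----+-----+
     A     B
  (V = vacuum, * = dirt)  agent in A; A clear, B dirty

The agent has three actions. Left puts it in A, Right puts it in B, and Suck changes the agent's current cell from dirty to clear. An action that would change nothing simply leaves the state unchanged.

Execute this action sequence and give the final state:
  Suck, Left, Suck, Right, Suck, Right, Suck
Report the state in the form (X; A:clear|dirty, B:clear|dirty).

step 1/7 (Suck): (A; A:clear, B:dirty)
step 2/7 (Left): (A; A:clear, B:dirty)
step 3/7 (Suck): (A; A:clear, B:dirty)
step 4/7 (Right): (B; A:clear, B:dirty)
step 5/7 (Suck): (B; A:clear, B:clear)
step 6/7 (Right): (B; A:clear, B:clear)
step 7/7 (Suck): (B; A:clear, B:clear)

(B; A:clear, B:clear)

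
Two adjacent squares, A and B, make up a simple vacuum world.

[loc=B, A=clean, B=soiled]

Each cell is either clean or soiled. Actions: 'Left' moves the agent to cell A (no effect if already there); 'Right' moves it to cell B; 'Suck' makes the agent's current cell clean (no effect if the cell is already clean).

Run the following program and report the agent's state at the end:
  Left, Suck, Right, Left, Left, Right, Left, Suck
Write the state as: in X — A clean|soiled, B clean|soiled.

1) do Left; now in A — A clean, B soiled
2) do Suck; now in A — A clean, B soiled
3) do Right; now in B — A clean, B soiled
4) do Left; now in A — A clean, B soiled
5) do Left; now in A — A clean, B soiled
6) do Right; now in B — A clean, B soiled
7) do Left; now in A — A clean, B soiled
8) do Suck; now in A — A clean, B soiled

in A — A clean, B soiled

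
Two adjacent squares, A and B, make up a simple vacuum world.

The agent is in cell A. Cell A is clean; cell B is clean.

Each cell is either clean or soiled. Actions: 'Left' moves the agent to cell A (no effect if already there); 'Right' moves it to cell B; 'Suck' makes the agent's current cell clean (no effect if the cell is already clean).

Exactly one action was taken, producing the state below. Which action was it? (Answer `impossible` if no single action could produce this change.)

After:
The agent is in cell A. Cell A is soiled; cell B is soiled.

try  Left: loc=A A=clean B=clean
try Right: loc=B A=clean B=clean
try  Suck: loc=A A=clean B=clean
no single action produces the after-state

impossible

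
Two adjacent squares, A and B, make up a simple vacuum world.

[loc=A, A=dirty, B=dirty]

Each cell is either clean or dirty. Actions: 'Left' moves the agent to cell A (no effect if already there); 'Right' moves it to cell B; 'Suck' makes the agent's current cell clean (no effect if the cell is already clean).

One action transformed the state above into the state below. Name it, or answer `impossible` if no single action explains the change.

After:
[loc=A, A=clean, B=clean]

impossible

try  Left: loc=A A=dirty B=dirty
try Right: loc=B A=dirty B=dirty
try  Suck: loc=A A=clean B=dirty
no single action produces the after-state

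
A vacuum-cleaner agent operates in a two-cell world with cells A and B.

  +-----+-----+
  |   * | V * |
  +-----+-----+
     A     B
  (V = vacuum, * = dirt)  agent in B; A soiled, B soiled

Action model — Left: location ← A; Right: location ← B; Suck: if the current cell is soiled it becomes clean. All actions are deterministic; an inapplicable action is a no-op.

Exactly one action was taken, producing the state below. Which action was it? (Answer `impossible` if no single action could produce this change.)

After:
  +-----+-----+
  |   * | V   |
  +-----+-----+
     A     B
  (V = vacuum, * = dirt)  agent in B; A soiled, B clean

try  Left: loc=A A=soiled B=soiled
try Right: loc=B A=soiled B=soiled
try  Suck: loc=B A=soiled B=clean  ← match

Suck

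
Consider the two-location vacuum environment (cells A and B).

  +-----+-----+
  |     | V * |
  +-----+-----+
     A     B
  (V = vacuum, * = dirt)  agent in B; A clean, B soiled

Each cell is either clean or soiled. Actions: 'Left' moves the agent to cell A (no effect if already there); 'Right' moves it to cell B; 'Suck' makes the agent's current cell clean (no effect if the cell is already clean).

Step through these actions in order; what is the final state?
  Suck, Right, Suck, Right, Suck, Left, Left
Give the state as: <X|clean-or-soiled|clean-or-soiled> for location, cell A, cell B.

<A|clean|clean>

t=1 Suck ⇒ <B|clean|clean>
t=2 Right ⇒ <B|clean|clean>
t=3 Suck ⇒ <B|clean|clean>
t=4 Right ⇒ <B|clean|clean>
t=5 Suck ⇒ <B|clean|clean>
t=6 Left ⇒ <A|clean|clean>
t=7 Left ⇒ <A|clean|clean>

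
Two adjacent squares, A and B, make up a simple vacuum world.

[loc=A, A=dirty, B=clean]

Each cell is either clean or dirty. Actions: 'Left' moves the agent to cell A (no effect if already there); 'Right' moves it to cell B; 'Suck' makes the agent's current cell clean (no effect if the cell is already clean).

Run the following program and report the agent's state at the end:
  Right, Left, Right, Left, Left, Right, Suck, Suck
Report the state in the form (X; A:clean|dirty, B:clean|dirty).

(B; A:dirty, B:clean)

1. Right → (B; A:dirty, B:clean)
2. Left → (A; A:dirty, B:clean)
3. Right → (B; A:dirty, B:clean)
4. Left → (A; A:dirty, B:clean)
5. Left → (A; A:dirty, B:clean)
6. Right → (B; A:dirty, B:clean)
7. Suck → (B; A:dirty, B:clean)
8. Suck → (B; A:dirty, B:clean)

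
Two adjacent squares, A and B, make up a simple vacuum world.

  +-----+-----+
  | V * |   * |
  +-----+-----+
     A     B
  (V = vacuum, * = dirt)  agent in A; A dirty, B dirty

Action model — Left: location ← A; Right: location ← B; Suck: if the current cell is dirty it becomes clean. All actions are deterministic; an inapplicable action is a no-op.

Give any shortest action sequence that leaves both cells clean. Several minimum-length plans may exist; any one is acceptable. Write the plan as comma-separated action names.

t=1 Suck ⇒ in A — A clean, B dirty
t=2 Right ⇒ in B — A clean, B dirty
t=3 Suck ⇒ in B — A clean, B clean
min 3: Suck A + move + Suck B

Suck, Right, Suck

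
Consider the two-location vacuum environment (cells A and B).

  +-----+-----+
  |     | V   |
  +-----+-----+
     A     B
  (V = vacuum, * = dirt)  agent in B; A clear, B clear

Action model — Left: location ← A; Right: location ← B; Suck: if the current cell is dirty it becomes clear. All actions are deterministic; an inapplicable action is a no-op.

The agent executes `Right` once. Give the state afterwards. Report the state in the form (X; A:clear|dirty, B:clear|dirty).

(B; A:clear, B:clear)

start: (B; A:clear, B:clear)
[1] after Right: (B; A:clear, B:clear)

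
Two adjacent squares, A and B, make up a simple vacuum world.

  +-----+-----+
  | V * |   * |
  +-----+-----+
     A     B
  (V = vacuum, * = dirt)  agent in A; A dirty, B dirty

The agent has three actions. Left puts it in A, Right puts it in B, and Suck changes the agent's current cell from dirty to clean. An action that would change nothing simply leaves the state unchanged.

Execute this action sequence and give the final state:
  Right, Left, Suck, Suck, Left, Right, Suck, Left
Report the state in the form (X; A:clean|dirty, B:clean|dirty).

(A; A:clean, B:clean)

1) do Right; now (B; A:dirty, B:dirty)
2) do Left; now (A; A:dirty, B:dirty)
3) do Suck; now (A; A:clean, B:dirty)
4) do Suck; now (A; A:clean, B:dirty)
5) do Left; now (A; A:clean, B:dirty)
6) do Right; now (B; A:clean, B:dirty)
7) do Suck; now (B; A:clean, B:clean)
8) do Left; now (A; A:clean, B:clean)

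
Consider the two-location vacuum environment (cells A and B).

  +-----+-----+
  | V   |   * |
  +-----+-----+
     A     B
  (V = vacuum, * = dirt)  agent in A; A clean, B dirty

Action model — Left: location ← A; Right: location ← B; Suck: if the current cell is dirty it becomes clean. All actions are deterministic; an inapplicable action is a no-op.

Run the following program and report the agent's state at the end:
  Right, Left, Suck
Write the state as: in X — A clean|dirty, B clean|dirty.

in A — A clean, B dirty

t=1 Right ⇒ in B — A clean, B dirty
t=2 Left ⇒ in A — A clean, B dirty
t=3 Suck ⇒ in A — A clean, B dirty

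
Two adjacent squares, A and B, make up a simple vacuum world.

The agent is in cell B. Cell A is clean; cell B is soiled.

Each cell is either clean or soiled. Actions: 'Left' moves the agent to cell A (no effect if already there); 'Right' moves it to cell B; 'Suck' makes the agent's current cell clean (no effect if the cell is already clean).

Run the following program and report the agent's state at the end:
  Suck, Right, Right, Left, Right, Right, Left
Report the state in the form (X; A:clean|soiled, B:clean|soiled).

(A; A:clean, B:clean)

Suck (#1): (B; A:clean, B:clean)
Right (#2): (B; A:clean, B:clean)
Right (#3): (B; A:clean, B:clean)
Left (#4): (A; A:clean, B:clean)
Right (#5): (B; A:clean, B:clean)
Right (#6): (B; A:clean, B:clean)
Left (#7): (A; A:clean, B:clean)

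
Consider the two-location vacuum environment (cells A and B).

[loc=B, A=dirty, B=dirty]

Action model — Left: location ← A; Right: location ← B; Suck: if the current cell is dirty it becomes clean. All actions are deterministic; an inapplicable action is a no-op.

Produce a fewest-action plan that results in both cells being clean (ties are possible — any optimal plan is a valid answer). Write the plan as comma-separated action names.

Suck, Left, Suck

[1] after Suck: in B — A dirty, B clean
[2] after Left: in A — A dirty, B clean
[3] after Suck: in A — A clean, B clean
min 3: Suck B + move + Suck A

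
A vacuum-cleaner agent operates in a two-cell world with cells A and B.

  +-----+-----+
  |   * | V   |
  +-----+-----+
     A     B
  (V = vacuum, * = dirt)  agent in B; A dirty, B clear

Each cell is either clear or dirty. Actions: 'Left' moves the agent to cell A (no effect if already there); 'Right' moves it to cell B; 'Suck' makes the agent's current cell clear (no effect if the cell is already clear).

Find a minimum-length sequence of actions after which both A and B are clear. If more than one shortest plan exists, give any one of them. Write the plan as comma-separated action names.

Left (#1): in A — A dirty, B clear
Suck (#2): in A — A clear, B clear
min 2: go A then Suck

Left, Suck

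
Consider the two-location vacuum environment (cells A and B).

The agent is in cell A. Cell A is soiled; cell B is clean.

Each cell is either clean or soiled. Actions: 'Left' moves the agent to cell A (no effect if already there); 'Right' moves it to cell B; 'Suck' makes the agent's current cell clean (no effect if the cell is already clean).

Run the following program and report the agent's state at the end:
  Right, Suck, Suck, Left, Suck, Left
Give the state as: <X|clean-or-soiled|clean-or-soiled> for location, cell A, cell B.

step 1/6 (Right): <B|soiled|clean>
step 2/6 (Suck): <B|soiled|clean>
step 3/6 (Suck): <B|soiled|clean>
step 4/6 (Left): <A|soiled|clean>
step 5/6 (Suck): <A|clean|clean>
step 6/6 (Left): <A|clean|clean>

<A|clean|clean>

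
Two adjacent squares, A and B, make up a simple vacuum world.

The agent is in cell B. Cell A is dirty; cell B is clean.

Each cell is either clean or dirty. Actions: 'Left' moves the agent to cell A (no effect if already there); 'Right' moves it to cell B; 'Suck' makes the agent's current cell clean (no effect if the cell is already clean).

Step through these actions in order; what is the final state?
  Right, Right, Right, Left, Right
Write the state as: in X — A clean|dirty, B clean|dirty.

in B — A dirty, B clean

t=1 Right ⇒ in B — A dirty, B clean
t=2 Right ⇒ in B — A dirty, B clean
t=3 Right ⇒ in B — A dirty, B clean
t=4 Left ⇒ in A — A dirty, B clean
t=5 Right ⇒ in B — A dirty, B clean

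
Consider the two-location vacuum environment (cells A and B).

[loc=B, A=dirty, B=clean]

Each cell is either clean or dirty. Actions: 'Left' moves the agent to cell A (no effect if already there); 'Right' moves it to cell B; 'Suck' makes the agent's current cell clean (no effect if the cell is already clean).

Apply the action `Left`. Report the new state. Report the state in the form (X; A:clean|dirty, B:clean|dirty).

start: (B; A:dirty, B:clean)
1. Left → (A; A:dirty, B:clean)

(A; A:dirty, B:clean)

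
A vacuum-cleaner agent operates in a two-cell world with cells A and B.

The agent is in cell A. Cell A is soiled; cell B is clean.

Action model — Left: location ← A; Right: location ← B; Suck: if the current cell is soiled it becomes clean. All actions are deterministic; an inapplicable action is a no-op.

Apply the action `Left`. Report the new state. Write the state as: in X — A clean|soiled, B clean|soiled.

in A — A soiled, B clean

start: in A — A soiled, B clean
[1] after Left: in A — A soiled, B clean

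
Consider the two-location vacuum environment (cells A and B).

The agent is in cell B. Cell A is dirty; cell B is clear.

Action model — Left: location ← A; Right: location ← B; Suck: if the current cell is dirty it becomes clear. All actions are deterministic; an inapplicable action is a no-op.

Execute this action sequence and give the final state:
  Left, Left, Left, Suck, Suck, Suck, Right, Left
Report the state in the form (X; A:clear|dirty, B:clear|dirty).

(A; A:clear, B:clear)

step 1/8 (Left): (A; A:dirty, B:clear)
step 2/8 (Left): (A; A:dirty, B:clear)
step 3/8 (Left): (A; A:dirty, B:clear)
step 4/8 (Suck): (A; A:clear, B:clear)
step 5/8 (Suck): (A; A:clear, B:clear)
step 6/8 (Suck): (A; A:clear, B:clear)
step 7/8 (Right): (B; A:clear, B:clear)
step 8/8 (Left): (A; A:clear, B:clear)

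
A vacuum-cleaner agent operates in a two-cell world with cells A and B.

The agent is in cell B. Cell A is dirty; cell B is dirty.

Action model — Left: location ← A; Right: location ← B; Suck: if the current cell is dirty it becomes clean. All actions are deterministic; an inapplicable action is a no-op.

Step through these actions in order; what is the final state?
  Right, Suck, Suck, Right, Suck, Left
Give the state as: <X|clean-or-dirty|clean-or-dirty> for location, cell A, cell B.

<A|dirty|clean>

[1] after Right: <B|dirty|dirty>
[2] after Suck: <B|dirty|clean>
[3] after Suck: <B|dirty|clean>
[4] after Right: <B|dirty|clean>
[5] after Suck: <B|dirty|clean>
[6] after Left: <A|dirty|clean>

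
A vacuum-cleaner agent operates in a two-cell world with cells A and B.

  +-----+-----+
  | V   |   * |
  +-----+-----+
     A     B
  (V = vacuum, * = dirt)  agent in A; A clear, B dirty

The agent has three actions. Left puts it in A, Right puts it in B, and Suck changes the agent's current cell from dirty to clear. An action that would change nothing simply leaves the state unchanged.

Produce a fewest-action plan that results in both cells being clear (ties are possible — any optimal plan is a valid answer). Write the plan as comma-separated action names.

Right, Suck

1) do Right; now <B|clear|dirty>
2) do Suck; now <B|clear|clear>
min 2: go B then Suck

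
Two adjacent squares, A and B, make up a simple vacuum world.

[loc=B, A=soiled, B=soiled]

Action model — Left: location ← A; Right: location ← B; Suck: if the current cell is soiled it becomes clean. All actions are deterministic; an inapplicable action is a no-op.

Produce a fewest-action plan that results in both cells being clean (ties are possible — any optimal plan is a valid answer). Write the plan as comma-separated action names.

Suck, Left, Suck

1) do Suck; now <B|soiled|clean>
2) do Left; now <A|soiled|clean>
3) do Suck; now <A|clean|clean>
min 3: Suck B + move + Suck A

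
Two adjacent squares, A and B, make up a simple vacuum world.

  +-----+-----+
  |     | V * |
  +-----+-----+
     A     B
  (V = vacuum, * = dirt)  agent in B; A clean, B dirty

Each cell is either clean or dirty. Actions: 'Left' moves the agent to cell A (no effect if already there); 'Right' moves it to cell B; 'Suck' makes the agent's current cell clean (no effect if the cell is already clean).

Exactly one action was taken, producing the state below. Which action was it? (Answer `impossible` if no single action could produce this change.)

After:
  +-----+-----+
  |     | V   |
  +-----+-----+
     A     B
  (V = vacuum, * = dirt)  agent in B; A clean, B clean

try  Left: <A|clean|dirty>
try Right: <B|clean|dirty>
try  Suck: <B|clean|clean>  ← match

Suck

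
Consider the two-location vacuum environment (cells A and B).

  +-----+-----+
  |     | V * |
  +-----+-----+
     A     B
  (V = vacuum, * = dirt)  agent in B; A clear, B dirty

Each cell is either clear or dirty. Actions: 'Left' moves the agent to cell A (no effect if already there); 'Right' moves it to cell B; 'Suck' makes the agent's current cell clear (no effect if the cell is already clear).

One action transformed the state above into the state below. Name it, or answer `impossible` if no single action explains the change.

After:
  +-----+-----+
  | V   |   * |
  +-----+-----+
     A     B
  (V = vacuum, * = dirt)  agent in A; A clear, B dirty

Left

try  Left: in A — A clear, B dirty  ← match
try Right: in B — A clear, B dirty
try  Suck: in B — A clear, B clear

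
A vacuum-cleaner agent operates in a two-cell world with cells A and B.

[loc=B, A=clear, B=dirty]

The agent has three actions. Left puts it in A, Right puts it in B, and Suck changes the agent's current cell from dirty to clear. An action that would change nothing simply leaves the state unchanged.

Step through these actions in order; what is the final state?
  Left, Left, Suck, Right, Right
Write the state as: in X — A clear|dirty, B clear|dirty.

1. Left → in A — A clear, B dirty
2. Left → in A — A clear, B dirty
3. Suck → in A — A clear, B dirty
4. Right → in B — A clear, B dirty
5. Right → in B — A clear, B dirty

in B — A clear, B dirty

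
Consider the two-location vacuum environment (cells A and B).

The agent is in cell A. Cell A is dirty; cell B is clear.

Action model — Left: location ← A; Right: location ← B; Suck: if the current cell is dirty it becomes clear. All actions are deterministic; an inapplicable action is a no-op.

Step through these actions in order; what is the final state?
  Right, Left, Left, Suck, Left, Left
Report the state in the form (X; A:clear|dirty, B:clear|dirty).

(A; A:clear, B:clear)

1. Right → (B; A:dirty, B:clear)
2. Left → (A; A:dirty, B:clear)
3. Left → (A; A:dirty, B:clear)
4. Suck → (A; A:clear, B:clear)
5. Left → (A; A:clear, B:clear)
6. Left → (A; A:clear, B:clear)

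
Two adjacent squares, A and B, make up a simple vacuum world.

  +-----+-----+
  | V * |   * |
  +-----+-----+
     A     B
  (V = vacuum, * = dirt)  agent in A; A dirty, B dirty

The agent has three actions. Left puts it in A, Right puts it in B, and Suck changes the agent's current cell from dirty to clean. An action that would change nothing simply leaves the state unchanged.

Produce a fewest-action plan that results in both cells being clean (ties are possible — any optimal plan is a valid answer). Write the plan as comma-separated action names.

Suck (#1): <A|clean|dirty>
Right (#2): <B|clean|dirty>
Suck (#3): <B|clean|clean>
min 3: Suck A + move + Suck B

Suck, Right, Suck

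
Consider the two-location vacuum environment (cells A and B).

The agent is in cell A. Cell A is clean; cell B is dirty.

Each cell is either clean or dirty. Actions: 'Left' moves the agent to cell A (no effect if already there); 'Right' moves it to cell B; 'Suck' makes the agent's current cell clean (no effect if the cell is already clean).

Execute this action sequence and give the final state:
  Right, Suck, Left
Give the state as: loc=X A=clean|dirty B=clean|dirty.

loc=A A=clean B=clean

Right (#1): loc=B A=clean B=dirty
Suck (#2): loc=B A=clean B=clean
Left (#3): loc=A A=clean B=clean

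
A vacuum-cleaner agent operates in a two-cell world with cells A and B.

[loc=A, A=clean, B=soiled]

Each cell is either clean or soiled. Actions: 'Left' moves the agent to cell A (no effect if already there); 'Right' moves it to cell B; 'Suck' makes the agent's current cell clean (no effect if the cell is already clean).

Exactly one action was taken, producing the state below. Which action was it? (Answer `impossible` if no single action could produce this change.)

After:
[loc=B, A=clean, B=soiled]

Right

try  Left: (A; A:clean, B:soiled)
try Right: (B; A:clean, B:soiled)  ← match
try  Suck: (A; A:clean, B:soiled)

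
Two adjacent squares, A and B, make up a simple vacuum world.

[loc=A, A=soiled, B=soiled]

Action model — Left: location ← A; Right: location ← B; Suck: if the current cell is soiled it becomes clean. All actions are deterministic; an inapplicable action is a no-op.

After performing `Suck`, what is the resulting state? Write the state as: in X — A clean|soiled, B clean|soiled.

start: in A — A soiled, B soiled
step 1/1 (Suck): in A — A clean, B soiled

in A — A clean, B soiled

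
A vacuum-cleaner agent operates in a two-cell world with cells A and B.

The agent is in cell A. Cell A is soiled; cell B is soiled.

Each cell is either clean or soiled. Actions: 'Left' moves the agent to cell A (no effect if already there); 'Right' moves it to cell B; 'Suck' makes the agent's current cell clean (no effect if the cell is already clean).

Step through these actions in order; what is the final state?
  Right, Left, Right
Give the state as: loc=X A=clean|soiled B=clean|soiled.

loc=B A=soiled B=soiled

step 1/3 (Right): loc=B A=soiled B=soiled
step 2/3 (Left): loc=A A=soiled B=soiled
step 3/3 (Right): loc=B A=soiled B=soiled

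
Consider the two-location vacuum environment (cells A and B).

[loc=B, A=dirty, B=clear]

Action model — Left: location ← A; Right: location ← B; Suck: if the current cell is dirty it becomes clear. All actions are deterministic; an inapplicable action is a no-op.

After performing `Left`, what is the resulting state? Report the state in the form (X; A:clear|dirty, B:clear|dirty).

start: (B; A:dirty, B:clear)
[1] after Left: (A; A:dirty, B:clear)

(A; A:dirty, B:clear)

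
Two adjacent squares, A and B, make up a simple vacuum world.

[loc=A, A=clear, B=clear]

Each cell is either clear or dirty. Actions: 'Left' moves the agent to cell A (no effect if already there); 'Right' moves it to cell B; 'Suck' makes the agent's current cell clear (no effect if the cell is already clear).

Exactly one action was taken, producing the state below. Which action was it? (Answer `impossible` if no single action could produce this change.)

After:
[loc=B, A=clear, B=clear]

Right

try  Left: loc=A A=clear B=clear
try Right: loc=B A=clear B=clear  ← match
try  Suck: loc=A A=clear B=clear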